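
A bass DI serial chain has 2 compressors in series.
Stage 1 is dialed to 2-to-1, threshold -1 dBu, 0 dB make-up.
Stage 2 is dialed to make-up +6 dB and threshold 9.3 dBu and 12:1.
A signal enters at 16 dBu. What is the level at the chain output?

13.5 dBu

Stage 1: overshoot 17 dB → 17/2 = 8.5 dB → 7.5 dBu.
Stage 2: 7.5 dBu is at or below the 9.3 dBu threshold — no compression; make-up brings it to 13.5 dBu.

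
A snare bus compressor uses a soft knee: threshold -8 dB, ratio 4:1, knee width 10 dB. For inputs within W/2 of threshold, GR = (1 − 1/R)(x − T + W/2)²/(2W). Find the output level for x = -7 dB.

x − T + W/2 = -7 − (-8) + 5 = 6.
GR = (1 − 1/4) × 6² / 20 = 0.75 × 36 / 20 = 1.35 dB.
Output = -7 − 1.35 = -8.35 dB.

-8.35 dB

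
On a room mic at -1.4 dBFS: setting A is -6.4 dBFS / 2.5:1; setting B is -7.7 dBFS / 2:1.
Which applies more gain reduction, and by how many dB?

B, by 0.15 dB

A: overshoot 5 dB → output overshoot 2 dB → GR 3 dB.
B: overshoot 6.3 dB → output overshoot 3.15 dB → GR 3.15 dB.
B applies 0.15 dB more gain reduction.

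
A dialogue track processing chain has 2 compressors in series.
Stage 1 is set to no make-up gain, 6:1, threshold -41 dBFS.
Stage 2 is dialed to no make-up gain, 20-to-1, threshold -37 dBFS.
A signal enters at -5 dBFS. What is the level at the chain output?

Stage 1: overshoot 36 dB → 36/6 = 6 dB → -35 dBFS.
Stage 2: 2 dB above -37 dBFS, reduced 20:1 to 0.1 dB above → -36.9 dBFS.

-36.9 dBFS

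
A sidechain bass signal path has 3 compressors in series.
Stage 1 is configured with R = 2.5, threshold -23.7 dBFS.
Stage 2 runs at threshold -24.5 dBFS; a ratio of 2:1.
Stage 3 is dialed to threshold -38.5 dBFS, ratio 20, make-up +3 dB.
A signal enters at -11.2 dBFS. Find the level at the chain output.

-34.655 dBFS

Stage 1: 12.5 dB above -23.7 dBFS, reduced 2.5:1 to 5 dB above → -18.7 dBFS.
Stage 2: 5.8 dB above -24.5 dBFS, reduced 2:1 to 2.9 dB above → -21.6 dBFS.
Stage 3: overshoot 16.9 dB → 16.9/20 = 0.845 dB → -37.655 dBFS; +3 dB make-up → -34.655 dBFS.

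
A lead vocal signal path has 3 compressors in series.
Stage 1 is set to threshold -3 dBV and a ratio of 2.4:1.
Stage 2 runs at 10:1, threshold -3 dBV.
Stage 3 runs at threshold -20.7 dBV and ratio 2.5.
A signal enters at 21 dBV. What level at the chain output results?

-13.22 dBV

Stage 1: 21 dBV is 24 dB over -3 dBV; at 2.4:1 that becomes 10 dB over, giving 7 dBV.
Stage 2: overshoot 10 dB → 10/10 = 1 dB → -2 dBV.
Stage 3: 18.7 dB above -20.7 dBV, reduced 2.5:1 to 7.48 dB above → -13.22 dBV.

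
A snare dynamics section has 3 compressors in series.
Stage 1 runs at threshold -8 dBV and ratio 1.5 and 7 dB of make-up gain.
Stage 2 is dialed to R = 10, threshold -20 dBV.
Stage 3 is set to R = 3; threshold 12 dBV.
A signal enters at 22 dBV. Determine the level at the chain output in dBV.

-16.1 dBV

Stage 1: overshoot 30 dB → 30/1.5 = 20 dB → 12 dBV; +7 dB make-up → 19 dBV.
Stage 2: 19 dBV is 39 dB over -20 dBV; at 10:1 that becomes 3.9 dB over, giving -16.1 dBV.
Stage 3: -16.1 dBV ≤ 12 dBV, so stage 3 doesn't engage; output -16.1 dBV.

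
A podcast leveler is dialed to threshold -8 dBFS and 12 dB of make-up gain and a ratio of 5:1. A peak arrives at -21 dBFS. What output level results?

-21 dBFS is 13 dB below the -8 dBFS threshold, so no gain reduction is applied.
Make-up gain adds 12 dB: -21 + 12 = -9 dBFS.

-9 dBFS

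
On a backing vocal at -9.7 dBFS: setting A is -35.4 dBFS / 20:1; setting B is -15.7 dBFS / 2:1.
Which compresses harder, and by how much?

A, by 21.415 dB

A: 25.7 dB over, compressed to 1.285 dB over, so 24.415 dB of GR.
B: 6 dB over, compressed to 3 dB over, so 3 dB of GR.
Difference: 21.415 dB in favour of A.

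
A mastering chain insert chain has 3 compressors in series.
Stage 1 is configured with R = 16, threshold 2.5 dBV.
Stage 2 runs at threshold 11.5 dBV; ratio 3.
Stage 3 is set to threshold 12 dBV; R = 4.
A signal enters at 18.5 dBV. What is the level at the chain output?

3.5 dBV

Stage 1: 16 dB above 2.5 dBV, reduced 16:1 to 1 dB above → 3.5 dBV.
Stage 2: 3.5 dBV is at or below the 11.5 dBV threshold — no compression; output 3.5 dBV.
Stage 3: below threshold (3.5 ≤ 12); passes unchanged; output 3.5 dBV.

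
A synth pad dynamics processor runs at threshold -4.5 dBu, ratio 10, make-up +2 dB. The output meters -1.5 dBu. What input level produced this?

Before make-up, the level was -1.5 − 2 = -3.5 dBu.
Post-compression overshoot = -3.5 − (-4.5) = 1 dB.
Undo the ratio: input overshoot = 1 × 10 = 10 dB, giving input = 5.5 dBu.

5.5 dBu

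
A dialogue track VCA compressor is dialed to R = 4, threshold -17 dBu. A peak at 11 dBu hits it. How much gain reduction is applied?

21 dB

The signal is 28 dB above threshold.
At 4:1, output sits 28/4 = 7 dB above threshold.
GR = overshoot in − overshoot out = 28 − 7 = 21 dB.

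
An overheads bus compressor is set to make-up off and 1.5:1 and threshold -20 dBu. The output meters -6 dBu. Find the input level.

1 dBu

The compressed level sits -6 − (-20) = 14 dB over threshold.
Before 1.5:1 compression the overshoot was 14 × 1.5 = 21 dB, so input = -20 + 21 = 1 dBu.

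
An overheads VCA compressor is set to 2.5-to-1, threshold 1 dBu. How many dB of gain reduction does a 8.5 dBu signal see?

4.5 dB

The signal is 7.5 dB above threshold.
A 2.5:1 ratio leaves 3 dB of that excess.
So the signal is attenuated by 7.5 − 3 = 4.5 dB.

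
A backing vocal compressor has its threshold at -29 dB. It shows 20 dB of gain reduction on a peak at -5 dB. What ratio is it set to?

6:1

Input overshoot = -5 − (-29) = 24 dB.
Output overshoot = 24 − 20 = 4 dB.
Ratio = input overshoot / output overshoot = 24 / 4 = 6.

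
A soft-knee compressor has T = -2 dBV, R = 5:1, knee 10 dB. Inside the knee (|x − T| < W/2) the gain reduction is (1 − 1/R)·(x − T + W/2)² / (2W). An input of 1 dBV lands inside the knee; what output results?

x − T + W/2 = 1 − (-2) + 5 = 8.
GR = (1 − 1/5) × 8² / 20 = 0.8 × 64 / 20 = 2.56 dB.
Output = 1 − 2.56 = -1.56 dBV.

-1.56 dBV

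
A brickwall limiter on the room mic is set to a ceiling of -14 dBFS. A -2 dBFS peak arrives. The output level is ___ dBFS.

-14 dBFS

At ∞:1, everything above -14 dBFS is held at the ceiling.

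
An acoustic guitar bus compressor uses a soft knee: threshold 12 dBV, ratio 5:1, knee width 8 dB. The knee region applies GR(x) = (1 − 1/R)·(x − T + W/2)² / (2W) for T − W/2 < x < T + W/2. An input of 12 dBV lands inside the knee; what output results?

11.2 dBV

x − T + W/2 = 12 − 12 + 4 = 4.
GR = (1 − 1/5) × 4² / 16 = 0.8 × 16 / 16 = 0.8 dB.
Output = 12 − 0.8 = 11.2 dBV.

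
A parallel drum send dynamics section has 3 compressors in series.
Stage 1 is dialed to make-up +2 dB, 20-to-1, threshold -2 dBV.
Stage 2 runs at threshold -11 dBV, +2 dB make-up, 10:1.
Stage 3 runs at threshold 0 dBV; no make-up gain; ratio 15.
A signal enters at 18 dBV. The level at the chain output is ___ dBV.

-7.8 dBV

Stage 1: 18 dBV is 20 dB over -2 dBV; at 20:1 that becomes 1 dB over, giving -1 dBV; +2 dB make-up → 1 dBV.
Stage 2: 12 dB above -11 dBV, reduced 10:1 to 1.2 dB above → -9.8 dBV; +2 dB make-up → -7.8 dBV.
Stage 3: -7.8 dBV is at or below the 0 dBV threshold — no compression; output -7.8 dBV.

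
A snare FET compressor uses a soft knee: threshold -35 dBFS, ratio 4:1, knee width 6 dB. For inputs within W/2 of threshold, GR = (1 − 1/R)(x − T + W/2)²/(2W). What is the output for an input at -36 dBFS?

x − T + W/2 = -36 − (-35) + 3 = 2.
GR = (1 − 1/4) × 2² / 12 = 0.75 × 4 / 12 = 0.25 dB.
Output = -36 − 0.25 = -36.25 dBFS.

-36.25 dBFS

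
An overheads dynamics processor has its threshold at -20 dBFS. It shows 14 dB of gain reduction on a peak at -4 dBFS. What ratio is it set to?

Input overshoot = -4 − (-20) = 16 dB.
Output overshoot = 16 − 14 = 2 dB.
Ratio = input overshoot / output overshoot = 16 / 2 = 8.

8:1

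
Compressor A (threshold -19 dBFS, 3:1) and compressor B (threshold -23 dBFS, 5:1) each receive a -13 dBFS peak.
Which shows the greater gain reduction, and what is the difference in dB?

A: overshoot 6 dB → output overshoot 2 dB → GR 4 dB.
B: overshoot 10 dB → output overshoot 2 dB → GR 8 dB.
B reduces 4 dB more.

B, by 4 dB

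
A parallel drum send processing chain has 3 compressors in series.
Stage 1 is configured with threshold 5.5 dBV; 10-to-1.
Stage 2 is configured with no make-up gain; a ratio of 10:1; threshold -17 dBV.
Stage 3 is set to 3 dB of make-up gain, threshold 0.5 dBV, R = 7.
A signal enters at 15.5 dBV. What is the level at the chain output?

-11.65 dBV

Stage 1: 15.5 dBV is 10 dB over 5.5 dBV; at 10:1 that becomes 1 dB over, giving 6.5 dBV.
Stage 2: 23.5 dB above -17 dBV, reduced 10:1 to 2.35 dB above → -14.65 dBV.
Stage 3: -14.65 dBV ≤ 0.5 dBV, so stage 3 doesn't engage; make-up brings it to -11.65 dBV.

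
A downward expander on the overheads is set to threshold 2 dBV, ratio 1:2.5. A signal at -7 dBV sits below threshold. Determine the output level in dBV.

-20.5 dBV

Below threshold, a 1:2.5 expander applies gain = (2.5−1)×(T − x) of attenuation.
(2.5−1) × 9 = 13.5 dB, so output = -7 − 13.5 = -20.5 dBV.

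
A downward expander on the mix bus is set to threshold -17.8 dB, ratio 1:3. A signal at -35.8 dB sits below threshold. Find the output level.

-71.8 dB

Below threshold, a 1:3 expander applies gain = (3−1)×(T − x) of attenuation.
(3−1) × 18 = 36 dB, so output = -35.8 − 36 = -71.8 dB.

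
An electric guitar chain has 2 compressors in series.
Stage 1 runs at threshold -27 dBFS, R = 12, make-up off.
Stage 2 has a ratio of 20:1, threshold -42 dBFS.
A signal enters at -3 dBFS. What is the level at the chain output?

Stage 1: overshoot 24 dB → 24/12 = 2 dB → -25 dBFS.
Stage 2: overshoot 17 dB → 17/20 = 0.85 dB → -41.15 dBFS.

-41.15 dBFS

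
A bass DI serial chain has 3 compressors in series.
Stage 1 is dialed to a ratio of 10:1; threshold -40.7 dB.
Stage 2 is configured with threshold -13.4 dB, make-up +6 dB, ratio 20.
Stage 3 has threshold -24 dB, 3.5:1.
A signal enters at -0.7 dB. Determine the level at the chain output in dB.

Stage 1: -0.7 dB is 40 dB over -40.7 dB; at 10:1 that becomes 4 dB over, giving -36.7 dB.
Stage 2: -36.7 dB is at or below the -13.4 dB threshold — no compression; make-up brings it to -30.7 dB.
Stage 3: -30.7 dB ≤ -24 dB, so stage 3 doesn't engage; output -30.7 dB.

-30.7 dB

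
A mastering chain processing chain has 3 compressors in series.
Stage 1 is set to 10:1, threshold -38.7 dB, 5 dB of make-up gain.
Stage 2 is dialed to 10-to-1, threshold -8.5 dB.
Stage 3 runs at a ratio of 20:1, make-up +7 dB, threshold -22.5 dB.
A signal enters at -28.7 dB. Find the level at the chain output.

Stage 1: overshoot 10 dB → 10/10 = 1 dB → -37.7 dB; +5 dB make-up → -32.7 dB.
Stage 2: -32.7 dB is at or below the -8.5 dB threshold — no compression; output -32.7 dB.
Stage 3: -32.7 dB ≤ -22.5 dB, so stage 3 doesn't engage; make-up brings it to -25.7 dB.

-25.7 dB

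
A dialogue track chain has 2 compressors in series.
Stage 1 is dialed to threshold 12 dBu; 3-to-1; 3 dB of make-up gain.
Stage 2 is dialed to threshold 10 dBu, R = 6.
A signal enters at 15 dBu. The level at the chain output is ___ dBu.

Stage 1: 3 dB above 12 dBu, reduced 3:1 to 1 dB above → 13 dBu; +3 dB make-up → 16 dBu.
Stage 2: 6 dB above 10 dBu, reduced 6:1 to 1 dB above → 11 dBu.

11 dBu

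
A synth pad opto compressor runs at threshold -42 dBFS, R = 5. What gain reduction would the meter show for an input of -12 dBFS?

24 dB

Overshoot = -12 − (-42) = 30 dB.
At 5:1, output sits 30/5 = 6 dB above threshold.
So the signal is attenuated by 30 − 6 = 24 dB.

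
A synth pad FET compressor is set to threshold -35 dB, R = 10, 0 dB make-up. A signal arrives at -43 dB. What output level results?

-43 dB

-43 dB is 8 dB below the -35 dB threshold, so no gain reduction is applied.
Output = input = -43 dB.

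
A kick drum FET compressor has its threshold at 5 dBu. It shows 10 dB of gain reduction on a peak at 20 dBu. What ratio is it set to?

Input overshoot = 20 − 5 = 15 dB.
Output overshoot = 15 − 10 = 5 dB.
Ratio = input overshoot / output overshoot = 15 / 5 = 3.

3:1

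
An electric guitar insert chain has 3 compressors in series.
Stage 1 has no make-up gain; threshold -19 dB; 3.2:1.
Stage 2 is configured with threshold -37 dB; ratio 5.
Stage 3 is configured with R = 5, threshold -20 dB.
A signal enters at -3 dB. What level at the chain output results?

-32.4 dB

Stage 1: overshoot 16 dB → 16/3.2 = 5 dB → -14 dB.
Stage 2: -14 dB is 23 dB over -37 dB; at 5:1 that becomes 4.6 dB over, giving -32.4 dB.
Stage 3: below threshold (-32.4 ≤ -20); passes unchanged; output -32.4 dB.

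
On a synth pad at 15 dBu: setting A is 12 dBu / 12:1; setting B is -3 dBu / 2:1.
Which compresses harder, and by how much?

A: overshoot 3 dB → output overshoot 0.25 dB → GR 2.75 dB.
B: overshoot 18 dB → output overshoot 9 dB → GR 9 dB.
Difference: 6.25 dB in favour of B.

B, by 6.25 dB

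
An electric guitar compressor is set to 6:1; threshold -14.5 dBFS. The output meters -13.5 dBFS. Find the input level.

That's 1 dB above the -14.5 dBFS threshold.
Before 6:1 compression the overshoot was 1 × 6 = 6 dB, so input = -14.5 + 6 = -8.5 dBFS.

-8.5 dBFS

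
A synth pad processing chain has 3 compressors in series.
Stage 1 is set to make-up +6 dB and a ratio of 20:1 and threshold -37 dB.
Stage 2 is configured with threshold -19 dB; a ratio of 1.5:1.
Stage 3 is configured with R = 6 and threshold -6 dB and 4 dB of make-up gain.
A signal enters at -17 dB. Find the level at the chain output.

Stage 1: -17 dB is 20 dB over -37 dB; at 20:1 that becomes 1 dB over, giving -36 dB; +6 dB make-up → -30 dB.
Stage 2: -30 dB ≤ -19 dB, so stage 2 doesn't engage; output -30 dB.
Stage 3: -30 dB ≤ -6 dB, so stage 3 doesn't engage; make-up brings it to -26 dB.

-26 dB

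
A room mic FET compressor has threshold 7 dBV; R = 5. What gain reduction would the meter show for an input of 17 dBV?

The signal is 10 dB above threshold.
A 5:1 ratio leaves 2 dB of that excess.
Gain reduction = 10 − 2 = 8 dB.

8 dB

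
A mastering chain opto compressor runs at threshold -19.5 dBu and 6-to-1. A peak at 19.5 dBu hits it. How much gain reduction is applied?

32.5 dB

19.5 dBu exceeds the threshold by 39 dB.
After 6:1 compression the overshoot becomes 39/6 = 6.5 dB.
GR = overshoot in − overshoot out = 39 − 6.5 = 32.5 dB.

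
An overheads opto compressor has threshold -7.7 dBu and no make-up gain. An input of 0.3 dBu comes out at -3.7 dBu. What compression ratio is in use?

2:1

Input overshoot = 0.3 − (-7.7) = 8 dB; output overshoot = -3.7 − (-7.7) = 4 dB.
Ratio = 8 / 4 = 2.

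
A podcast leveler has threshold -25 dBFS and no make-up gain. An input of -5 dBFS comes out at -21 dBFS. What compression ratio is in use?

5:1

Input overshoot = -5 − (-25) = 20 dB; output overshoot = -21 − (-25) = 4 dB.
Ratio = 20 / 4 = 5.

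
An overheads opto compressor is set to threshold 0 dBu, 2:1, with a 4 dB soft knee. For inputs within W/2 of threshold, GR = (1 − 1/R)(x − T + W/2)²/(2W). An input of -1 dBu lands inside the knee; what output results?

-1.0625 dBu

x − T + W/2 = -1 − 0 + 2 = 1.
GR = (1 − 1/2) × 1² / 8 = 0.5 × 1 / 8 = 0.0625 dB.
Output = -1 − 0.0625 = -1.0625 dBu.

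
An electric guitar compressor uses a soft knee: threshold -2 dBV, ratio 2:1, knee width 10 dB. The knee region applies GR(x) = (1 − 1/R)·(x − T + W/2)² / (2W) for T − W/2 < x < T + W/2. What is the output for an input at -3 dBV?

-3.4 dBV

x − T + W/2 = -3 − (-2) + 5 = 4.
GR = (1 − 1/2) × 4² / 20 = 0.5 × 16 / 20 = 0.4 dB.
Output = -3 − 0.4 = -3.4 dBV.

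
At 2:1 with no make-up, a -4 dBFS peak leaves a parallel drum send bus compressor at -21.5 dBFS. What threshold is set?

Gain reduction = -4 − (-21.5) = 17.5 dB; output overshoot = GR / (R − 1) = 17.5 / 1 = 17.5 dB.
Threshold = output − output overshoot = -21.5 − 17.5 = -39 dBFS.

-39 dBFS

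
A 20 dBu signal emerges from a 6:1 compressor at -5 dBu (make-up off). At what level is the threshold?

-10 dBu

Input is 30 dB above T (since output overshoot × R = input overshoot: (-5 − T)·6 = 20 − T gives T = -10 dBu).
Check: -10 + (20 − (-10))/6 = -10 + 5 = -5 dBu. ✓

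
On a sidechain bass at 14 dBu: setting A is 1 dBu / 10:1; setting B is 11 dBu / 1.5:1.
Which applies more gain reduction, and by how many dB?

A: 13 dB over, compressed to 1.3 dB over, so 11.7 dB of GR.
B: 3 dB over, compressed to 2 dB over, so 1 dB of GR.
A applies 10.7 dB more gain reduction.

A, by 10.7 dB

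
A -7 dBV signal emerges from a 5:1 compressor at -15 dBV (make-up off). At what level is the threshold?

-17 dBV

Let T be the threshold. Output overshoot = (input overshoot)/R, so -15 − T = (-7 − T)/5.
5·(-15 − T) = -7 − T → 4·T = -75 − (-7) = -68.
T = -68/4 = -17 dBV.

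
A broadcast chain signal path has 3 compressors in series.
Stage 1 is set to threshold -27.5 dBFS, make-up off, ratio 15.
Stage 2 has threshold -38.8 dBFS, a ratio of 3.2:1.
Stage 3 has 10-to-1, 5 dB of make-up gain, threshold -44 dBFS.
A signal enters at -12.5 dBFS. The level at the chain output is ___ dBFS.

Stage 1: 15 dB above -27.5 dBFS, reduced 15:1 to 1 dB above → -26.5 dBFS.
Stage 2: -26.5 dBFS is 12.3 dB over -38.8 dBFS; at 3.2:1 that becomes 3.84375 dB over, giving -34.95625 dBFS.
Stage 3: 9.04375 dB above -44 dBFS, reduced 10:1 to 0.904375 dB above → -43.095625 dBFS; +5 dB make-up → -38.095625 dBFS.

-38.095625 dBFS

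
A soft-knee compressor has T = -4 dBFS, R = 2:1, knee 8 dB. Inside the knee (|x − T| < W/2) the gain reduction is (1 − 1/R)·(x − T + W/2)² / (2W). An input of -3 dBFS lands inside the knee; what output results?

-3.78125 dBFS

x − T + W/2 = -3 − (-4) + 4 = 5.
GR = (1 − 1/2) × 5² / 16 = 0.5 × 25 / 16 = 0.78125 dB.
Output = -3 − 0.78125 = -3.78125 dBFS.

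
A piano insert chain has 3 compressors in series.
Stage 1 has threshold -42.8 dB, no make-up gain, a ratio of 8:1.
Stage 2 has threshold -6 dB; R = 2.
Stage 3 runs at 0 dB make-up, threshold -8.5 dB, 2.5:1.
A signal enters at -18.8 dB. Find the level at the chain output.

Stage 1: -18.8 dB is 24 dB over -42.8 dB; at 8:1 that becomes 3 dB over, giving -39.8 dB.
Stage 2: -39.8 dB ≤ -6 dB, so stage 2 doesn't engage; output -39.8 dB.
Stage 3: below threshold (-39.8 ≤ -8.5); passes unchanged; output -39.8 dB.

-39.8 dB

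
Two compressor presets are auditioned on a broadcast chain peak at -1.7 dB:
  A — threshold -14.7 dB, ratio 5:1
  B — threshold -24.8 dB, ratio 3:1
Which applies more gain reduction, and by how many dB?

A: 13 dB over, compressed to 2.6 dB over, so 10.4 dB of GR.
B: 23.1 dB over, compressed to 7.7 dB over, so 15.4 dB of GR.
Difference: 5 dB in favour of B.

B, by 5 dB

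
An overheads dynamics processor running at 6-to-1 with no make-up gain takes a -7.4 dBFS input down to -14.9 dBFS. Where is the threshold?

Let T be the threshold. Output overshoot = (input overshoot)/R, so -14.9 − T = (-7.4 − T)/6.
6·(-14.9 − T) = -7.4 − T → 5·T = -89.4 − (-7.4) = -82.
T = -82/5 = -16.4 dBFS.

-16.4 dBFS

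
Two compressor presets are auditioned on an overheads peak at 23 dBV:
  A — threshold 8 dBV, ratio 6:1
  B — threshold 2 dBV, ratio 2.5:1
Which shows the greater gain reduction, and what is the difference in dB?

A: 15 dB over, compressed to 2.5 dB over, so 12.5 dB of GR.
B: 21 dB over, compressed to 8.4 dB over, so 12.6 dB of GR.
Difference: 0.1 dB in favour of B.

B, by 0.1 dB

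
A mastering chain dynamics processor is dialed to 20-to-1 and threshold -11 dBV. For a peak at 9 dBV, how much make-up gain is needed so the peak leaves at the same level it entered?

The peak compresses to -11 + 20/20 = -10 dBV.
To reach 9 dBV requires 9 − (-10) = 19 dB of make-up.

19 dB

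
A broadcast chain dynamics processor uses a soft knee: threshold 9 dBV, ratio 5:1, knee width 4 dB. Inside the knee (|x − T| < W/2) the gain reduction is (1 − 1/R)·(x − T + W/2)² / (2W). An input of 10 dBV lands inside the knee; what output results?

9.1 dBV

x − T + W/2 = 10 − 9 + 2 = 3.
GR = (1 − 1/5) × 3² / 8 = 0.8 × 9 / 8 = 0.9 dB.
Output = 10 − 0.9 = 9.1 dBV.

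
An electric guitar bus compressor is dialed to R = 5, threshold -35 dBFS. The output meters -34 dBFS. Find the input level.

The compressed level sits -34 − (-35) = 1 dB over threshold.
Input overshoot = R × output overshoot = 5 dB → input = -35 + 5 = -30 dBFS.

-30 dBFS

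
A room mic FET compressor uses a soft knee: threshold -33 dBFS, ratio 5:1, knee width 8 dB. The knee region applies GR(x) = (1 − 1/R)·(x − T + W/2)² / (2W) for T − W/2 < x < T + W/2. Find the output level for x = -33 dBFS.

-33.8 dBFS

x − T + W/2 = -33 − (-33) + 4 = 4.
GR = (1 − 1/5) × 4² / 16 = 0.8 × 16 / 16 = 0.8 dB.
Output = -33 − 0.8 = -33.8 dBFS.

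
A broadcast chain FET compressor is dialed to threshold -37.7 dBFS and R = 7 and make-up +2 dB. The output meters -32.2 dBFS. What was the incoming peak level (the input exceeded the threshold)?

Remove make-up: -32.2 − 2 = -34.2 dBFS.
Post-compression overshoot = -34.2 − (-37.7) = 3.5 dB.
Input overshoot = R × output overshoot = 24.5 dB → input = -37.7 + 24.5 = -13.2 dBFS.

-13.2 dBFS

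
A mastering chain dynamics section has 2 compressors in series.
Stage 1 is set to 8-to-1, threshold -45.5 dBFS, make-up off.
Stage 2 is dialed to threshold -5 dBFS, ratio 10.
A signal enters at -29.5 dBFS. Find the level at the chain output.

Stage 1: -29.5 dBFS is 16 dB over -45.5 dBFS; at 8:1 that becomes 2 dB over, giving -43.5 dBFS.
Stage 2: below threshold (-43.5 ≤ -5); passes unchanged; output -43.5 dBFS.

-43.5 dBFS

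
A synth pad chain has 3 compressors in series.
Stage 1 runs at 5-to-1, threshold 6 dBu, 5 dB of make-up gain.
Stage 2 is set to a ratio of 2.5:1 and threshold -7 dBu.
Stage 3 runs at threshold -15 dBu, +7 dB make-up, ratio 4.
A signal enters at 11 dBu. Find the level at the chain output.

Stage 1: overshoot 5 dB → 5/5 = 1 dB → 7 dBu; +5 dB make-up → 12 dBu.
Stage 2: overshoot 19 dB → 19/2.5 = 7.6 dB → 0.6 dBu.
Stage 3: overshoot 15.6 dB → 15.6/4 = 3.9 dB → -11.1 dBu; +7 dB make-up → -4.1 dBu.

-4.1 dBu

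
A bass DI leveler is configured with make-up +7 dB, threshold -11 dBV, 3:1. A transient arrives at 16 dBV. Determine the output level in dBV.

Overshoot: 16 − (-11) = 27 dB.
At 3:1 the overshoot is divided by 3, leaving 9 dB above threshold.
So the level is -11 + 9 = -2 dBV; make-up adds 7 dB, giving 5 dBV.

5 dBV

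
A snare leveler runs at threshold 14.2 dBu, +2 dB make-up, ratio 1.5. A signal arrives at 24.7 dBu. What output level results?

23.2 dBu

Overshoot: 24.7 − 14.2 = 10.5 dB.
1.5:1 compression reduces that to 10.5/1.5 = 7 dB over.
So the level is 14.2 + 7 = 21.2 dBu; make-up adds 2 dB, giving 23.2 dBu.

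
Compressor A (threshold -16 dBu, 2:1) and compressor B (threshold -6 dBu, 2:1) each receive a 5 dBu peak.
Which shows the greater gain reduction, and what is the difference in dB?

A: overshoot 21 dB → output overshoot 10.5 dB → GR 10.5 dB.
B: overshoot 11 dB → output overshoot 5.5 dB → GR 5.5 dB.
A reduces 5 dB more.

A, by 5 dB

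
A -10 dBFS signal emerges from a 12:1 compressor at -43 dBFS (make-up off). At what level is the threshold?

Let T be the threshold. Output overshoot = (input overshoot)/R, so -43 − T = (-10 − T)/12.
12·(-43 − T) = -10 − T → 11·T = -516 − (-10) = -506.
T = -506/11 = -46 dBFS.

-46 dBFS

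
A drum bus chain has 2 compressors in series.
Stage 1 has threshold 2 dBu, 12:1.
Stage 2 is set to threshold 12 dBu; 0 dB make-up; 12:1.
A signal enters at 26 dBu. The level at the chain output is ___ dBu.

Stage 1: overshoot 24 dB → 24/12 = 2 dB → 4 dBu.
Stage 2: 4 dBu ≤ 12 dBu, so stage 2 doesn't engage; output 4 dBu.

4 dBu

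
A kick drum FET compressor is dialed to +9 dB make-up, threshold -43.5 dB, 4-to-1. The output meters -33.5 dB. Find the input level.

-39.5 dB

Before make-up, the level was -33.5 − 9 = -42.5 dB.
Post-compression overshoot = -42.5 − (-43.5) = 1 dB.
Undo the ratio: input overshoot = 1 × 4 = 4 dB, giving input = -39.5 dB.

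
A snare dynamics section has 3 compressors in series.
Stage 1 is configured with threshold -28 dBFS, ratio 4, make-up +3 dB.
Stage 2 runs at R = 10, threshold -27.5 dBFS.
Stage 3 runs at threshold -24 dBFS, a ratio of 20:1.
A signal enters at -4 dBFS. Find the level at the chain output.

-26.65 dBFS

Stage 1: -4 dBFS is 24 dB over -28 dBFS; at 4:1 that becomes 6 dB over, giving -22 dBFS; +3 dB make-up → -19 dBFS.
Stage 2: 8.5 dB above -27.5 dBFS, reduced 10:1 to 0.85 dB above → -26.65 dBFS.
Stage 3: -26.65 dBFS ≤ -24 dBFS, so stage 3 doesn't engage; output -26.65 dBFS.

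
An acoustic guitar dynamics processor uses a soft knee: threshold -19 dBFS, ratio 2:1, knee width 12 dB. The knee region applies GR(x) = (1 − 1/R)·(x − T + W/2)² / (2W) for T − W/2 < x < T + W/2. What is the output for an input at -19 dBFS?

-19.75 dBFS

x − T + W/2 = -19 − (-19) + 6 = 6.
GR = (1 − 1/2) × 6² / 24 = 0.5 × 36 / 24 = 0.75 dB.
Output = -19 − 0.75 = -19.75 dBFS.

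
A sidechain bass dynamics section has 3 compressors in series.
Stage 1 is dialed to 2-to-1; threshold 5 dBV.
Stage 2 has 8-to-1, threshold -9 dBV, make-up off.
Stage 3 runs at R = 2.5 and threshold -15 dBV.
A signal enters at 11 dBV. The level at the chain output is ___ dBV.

-11.75 dBV

Stage 1: overshoot 6 dB → 6/2 = 3 dB → 8 dBV.
Stage 2: overshoot 17 dB → 17/8 = 2.125 dB → -6.875 dBV.
Stage 3: -6.875 dBV is 8.125 dB over -15 dBV; at 2.5:1 that becomes 3.25 dB over, giving -11.75 dBV.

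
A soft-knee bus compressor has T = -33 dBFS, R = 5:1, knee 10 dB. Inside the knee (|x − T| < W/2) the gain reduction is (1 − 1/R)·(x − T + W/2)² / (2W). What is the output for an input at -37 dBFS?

-37.04 dBFS

x − T + W/2 = -37 − (-33) + 5 = 1.
GR = (1 − 1/5) × 1² / 20 = 0.8 × 1 / 20 = 0.04 dB.
Output = -37 − 0.04 = -37.04 dBFS.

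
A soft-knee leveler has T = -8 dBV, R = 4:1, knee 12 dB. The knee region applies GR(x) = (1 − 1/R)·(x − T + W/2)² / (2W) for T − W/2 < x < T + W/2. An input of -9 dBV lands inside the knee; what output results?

-9.78125 dBV

x − T + W/2 = -9 − (-8) + 6 = 5.
GR = (1 − 1/4) × 5² / 24 = 0.75 × 25 / 24 = 0.78125 dB.
Output = -9 − 0.78125 = -9.78125 dBV.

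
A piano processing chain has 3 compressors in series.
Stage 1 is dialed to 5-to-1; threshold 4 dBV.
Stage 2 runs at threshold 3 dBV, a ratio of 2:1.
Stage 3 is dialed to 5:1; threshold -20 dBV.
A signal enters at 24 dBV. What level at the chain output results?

Stage 1: overshoot 20 dB → 20/5 = 4 dB → 8 dBV.
Stage 2: 5 dB above 3 dBV, reduced 2:1 to 2.5 dB above → 5.5 dBV.
Stage 3: 25.5 dB above -20 dBV, reduced 5:1 to 5.1 dB above → -14.9 dBV.

-14.9 dBV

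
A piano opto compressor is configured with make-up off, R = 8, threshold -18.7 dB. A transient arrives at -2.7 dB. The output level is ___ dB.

Overshoot: -2.7 − (-18.7) = 16 dB.
The 16 dB excess becomes 2 dB after 8:1 reduction.
So the level is -18.7 + 2 = -16.7 dB.

-16.7 dB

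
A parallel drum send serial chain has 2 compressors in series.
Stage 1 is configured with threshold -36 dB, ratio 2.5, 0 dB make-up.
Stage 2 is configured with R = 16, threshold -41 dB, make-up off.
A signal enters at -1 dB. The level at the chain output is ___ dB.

Stage 1: -1 dB is 35 dB over -36 dB; at 2.5:1 that becomes 14 dB over, giving -22 dB.
Stage 2: 19 dB above -41 dB, reduced 16:1 to 1.1875 dB above → -39.8125 dB.

-39.8125 dB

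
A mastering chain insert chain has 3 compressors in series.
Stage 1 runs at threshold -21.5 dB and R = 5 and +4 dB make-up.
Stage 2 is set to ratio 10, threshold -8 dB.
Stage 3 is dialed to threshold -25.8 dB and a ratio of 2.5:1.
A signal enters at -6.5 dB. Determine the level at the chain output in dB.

Stage 1: 15 dB above -21.5 dB, reduced 5:1 to 3 dB above → -18.5 dB; +4 dB make-up → -14.5 dB.
Stage 2: -14.5 dB is at or below the -8 dB threshold — no compression; output -14.5 dB.
Stage 3: 11.3 dB above -25.8 dB, reduced 2.5:1 to 4.52 dB above → -21.28 dB.

-21.28 dB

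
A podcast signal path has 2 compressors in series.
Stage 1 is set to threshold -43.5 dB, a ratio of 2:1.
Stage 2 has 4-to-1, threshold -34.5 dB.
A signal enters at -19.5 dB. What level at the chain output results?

-33.75 dB

Stage 1: 24 dB above -43.5 dB, reduced 2:1 to 12 dB above → -31.5 dB.
Stage 2: overshoot 3 dB → 3/4 = 0.75 dB → -33.75 dB.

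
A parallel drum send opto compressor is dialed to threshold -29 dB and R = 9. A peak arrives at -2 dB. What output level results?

The input is 27 dB above the -29 dB threshold.
9:1 compression reduces that to 27/9 = 3 dB over.
So the level is -29 + 3 = -26 dB.

-26 dB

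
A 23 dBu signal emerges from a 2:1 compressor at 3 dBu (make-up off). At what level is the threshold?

Gain reduction = 23 − 3 = 20 dB; output overshoot = GR / (R − 1) = 20 / 1 = 20 dB.
Threshold = output − output overshoot = 3 − 20 = -17 dBu.

-17 dBu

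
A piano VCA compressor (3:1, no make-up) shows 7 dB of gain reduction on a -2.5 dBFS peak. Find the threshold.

-13 dBFS

Let T be the threshold. Output overshoot = (input overshoot)/R, so -9.5 − T = (-2.5 − T)/3.
3·(-9.5 − T) = -2.5 − T → 2·T = -28.5 − (-2.5) = -26.
T = -26/2 = -13 dBFS.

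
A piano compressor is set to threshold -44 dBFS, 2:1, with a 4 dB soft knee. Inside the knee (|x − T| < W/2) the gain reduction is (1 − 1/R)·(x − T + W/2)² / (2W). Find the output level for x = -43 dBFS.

-43.5625 dBFS

x − T + W/2 = -43 − (-44) + 2 = 3.
GR = (1 − 1/2) × 3² / 8 = 0.5 × 9 / 8 = 0.5625 dB.
Output = -43 − 0.5625 = -43.5625 dBFS.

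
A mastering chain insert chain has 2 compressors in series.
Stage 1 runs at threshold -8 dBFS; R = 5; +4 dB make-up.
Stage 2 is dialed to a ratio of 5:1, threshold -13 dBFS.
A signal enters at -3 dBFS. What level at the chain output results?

Stage 1: overshoot 5 dB → 5/5 = 1 dB → -7 dBFS; +4 dB make-up → -3 dBFS.
Stage 2: -3 dBFS is 10 dB over -13 dBFS; at 5:1 that becomes 2 dB over, giving -11 dBFS.

-11 dBFS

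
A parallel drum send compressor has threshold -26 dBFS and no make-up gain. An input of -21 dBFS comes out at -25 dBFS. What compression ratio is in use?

Input overshoot = -21 − (-26) = 5 dB; output overshoot = -25 − (-26) = 1 dB.
Ratio = 5 / 1 = 5.

5:1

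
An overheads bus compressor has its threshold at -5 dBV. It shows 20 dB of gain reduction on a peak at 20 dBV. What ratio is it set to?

Input overshoot = 20 − (-5) = 25 dB.
Output overshoot = 25 − 20 = 5 dB.
Ratio = input overshoot / output overshoot = 25 / 5 = 5.

5:1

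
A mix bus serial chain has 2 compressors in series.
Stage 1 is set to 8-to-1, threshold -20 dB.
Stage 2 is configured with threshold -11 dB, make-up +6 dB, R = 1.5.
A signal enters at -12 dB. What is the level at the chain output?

Stage 1: overshoot 8 dB → 8/8 = 1 dB → -19 dB.
Stage 2: below threshold (-19 ≤ -11); passes unchanged; make-up brings it to -13 dB.

-13 dB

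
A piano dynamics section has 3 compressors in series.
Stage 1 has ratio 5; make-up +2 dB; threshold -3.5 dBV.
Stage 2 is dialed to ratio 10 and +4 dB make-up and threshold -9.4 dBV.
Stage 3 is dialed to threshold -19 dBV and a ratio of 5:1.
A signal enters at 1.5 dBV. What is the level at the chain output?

Stage 1: 5 dB above -3.5 dBV, reduced 5:1 to 1 dB above → -2.5 dBV; +2 dB make-up → -0.5 dBV.
Stage 2: -0.5 dBV is 8.9 dB over -9.4 dBV; at 10:1 that becomes 0.89 dB over, giving -8.51 dBV; +4 dB make-up → -4.51 dBV.
Stage 3: overshoot 14.49 dB → 14.49/5 = 2.898 dB → -16.102 dBV.

-16.102 dBV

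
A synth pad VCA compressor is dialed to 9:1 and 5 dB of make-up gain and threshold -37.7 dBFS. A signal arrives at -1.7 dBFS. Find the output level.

-28.7 dBFS

The input is 36 dB above the -37.7 dBFS threshold.
The 36 dB excess becomes 4 dB after 9:1 reduction.
So the level is -37.7 + 4 = -33.7 dBFS; make-up adds 5 dB, giving -28.7 dBFS.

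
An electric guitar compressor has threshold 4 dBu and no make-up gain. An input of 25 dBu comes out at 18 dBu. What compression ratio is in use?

1.5:1

Input overshoot = 25 − 4 = 21 dB; output overshoot = 18 − 4 = 14 dB.
Ratio = 21 / 14 = 1.5.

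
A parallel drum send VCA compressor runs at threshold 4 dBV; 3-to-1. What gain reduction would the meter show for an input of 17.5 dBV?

9 dB

Overshoot = 17.5 − 4 = 13.5 dB.
After 3:1 compression the overshoot becomes 13.5/3 = 4.5 dB.
So the signal is attenuated by 13.5 − 4.5 = 9 dB.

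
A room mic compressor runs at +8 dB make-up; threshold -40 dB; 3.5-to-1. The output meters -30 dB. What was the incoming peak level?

Stripping the +8 dB make-up gives -38 dB at the gain stage.
Post-compression overshoot = -38 − (-40) = 2 dB.
Before 3.5:1 compression the overshoot was 2 × 3.5 = 7 dB, so input = -40 + 7 = -33 dB.

-33 dB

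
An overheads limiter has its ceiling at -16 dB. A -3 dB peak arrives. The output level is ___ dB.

-16 dB

A brickwall limiter is an ∞:1 compressor: any input above the ceiling is clamped to -16 dB.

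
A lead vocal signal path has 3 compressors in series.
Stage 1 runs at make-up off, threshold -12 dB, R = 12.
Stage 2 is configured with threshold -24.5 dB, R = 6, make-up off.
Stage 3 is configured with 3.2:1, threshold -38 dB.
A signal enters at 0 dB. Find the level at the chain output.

-33.078125 dB

Stage 1: 12 dB above -12 dB, reduced 12:1 to 1 dB above → -11 dB.
Stage 2: -11 dB is 13.5 dB over -24.5 dB; at 6:1 that becomes 2.25 dB over, giving -22.25 dB.
Stage 3: 15.75 dB above -38 dB, reduced 3.2:1 to 4.921875 dB above → -33.078125 dB.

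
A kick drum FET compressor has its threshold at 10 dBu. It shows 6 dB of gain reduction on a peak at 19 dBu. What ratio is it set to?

3:1

Input overshoot = 19 − 10 = 9 dB.
Output overshoot = 9 − 6 = 3 dB.
Ratio = input overshoot / output overshoot = 9 / 3 = 3.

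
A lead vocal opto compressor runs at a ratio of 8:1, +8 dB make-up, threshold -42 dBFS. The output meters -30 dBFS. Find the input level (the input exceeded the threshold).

-10 dBFS

Before make-up, the level was -30 − 8 = -38 dBFS.
The compressed level sits -38 − (-42) = 4 dB over threshold.
Input overshoot = R × output overshoot = 32 dB → input = -42 + 32 = -10 dBFS.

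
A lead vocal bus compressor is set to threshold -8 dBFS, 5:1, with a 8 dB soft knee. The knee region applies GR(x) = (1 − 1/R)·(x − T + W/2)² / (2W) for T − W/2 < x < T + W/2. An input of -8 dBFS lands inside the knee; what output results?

-8.8 dBFS

x − T + W/2 = -8 − (-8) + 4 = 4.
GR = (1 − 1/5) × 4² / 16 = 0.8 × 16 / 16 = 0.8 dB.
Output = -8 − 0.8 = -8.8 dBFS.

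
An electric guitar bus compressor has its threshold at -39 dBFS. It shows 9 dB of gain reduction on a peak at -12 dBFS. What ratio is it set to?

1.5:1

Input overshoot = -12 − (-39) = 27 dB.
Output overshoot = 27 − 9 = 18 dB.
Ratio = input overshoot / output overshoot = 27 / 18 = 1.5.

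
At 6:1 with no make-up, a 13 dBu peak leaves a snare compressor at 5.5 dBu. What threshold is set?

4 dBu

Input is 9 dB above T (since output overshoot × R = input overshoot: (5.5 − T)·6 = 13 − T gives T = 4 dBu).
Check: 4 + (13 − 4)/6 = 4 + 1.5 = 5.5 dBu. ✓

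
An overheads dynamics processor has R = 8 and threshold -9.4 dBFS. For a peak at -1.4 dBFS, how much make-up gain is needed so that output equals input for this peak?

7 dB

The peak compresses to -9.4 + 8/8 = -8.4 dBFS.
To reach -1.4 dBFS requires -1.4 − (-8.4) = 7 dB of make-up.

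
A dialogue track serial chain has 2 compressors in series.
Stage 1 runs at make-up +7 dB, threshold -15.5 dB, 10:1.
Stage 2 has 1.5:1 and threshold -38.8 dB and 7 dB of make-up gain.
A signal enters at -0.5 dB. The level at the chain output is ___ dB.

-10.6 dB

Stage 1: -0.5 dB is 15 dB over -15.5 dB; at 10:1 that becomes 1.5 dB over, giving -14 dB; +7 dB make-up → -7 dB.
Stage 2: 31.8 dB above -38.8 dB, reduced 1.5:1 to 21.2 dB above → -17.6 dB; +7 dB make-up → -10.6 dB.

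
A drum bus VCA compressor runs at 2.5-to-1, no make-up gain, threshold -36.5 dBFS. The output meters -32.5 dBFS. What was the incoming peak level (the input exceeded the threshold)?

That's 4 dB above the -36.5 dBFS threshold.
Undo the ratio: input overshoot = 4 × 2.5 = 10 dB, giving input = -26.5 dBFS.

-26.5 dBFS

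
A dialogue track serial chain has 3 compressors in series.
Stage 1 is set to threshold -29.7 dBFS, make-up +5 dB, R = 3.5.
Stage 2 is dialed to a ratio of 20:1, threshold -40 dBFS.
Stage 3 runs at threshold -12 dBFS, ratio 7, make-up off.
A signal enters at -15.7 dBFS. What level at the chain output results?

Stage 1: 14 dB above -29.7 dBFS, reduced 3.5:1 to 4 dB above → -25.7 dBFS; +5 dB make-up → -20.7 dBFS.
Stage 2: overshoot 19.3 dB → 19.3/20 = 0.965 dB → -39.035 dBFS.
Stage 3: below threshold (-39.035 ≤ -12); passes unchanged; output -39.035 dBFS.

-39.035 dBFS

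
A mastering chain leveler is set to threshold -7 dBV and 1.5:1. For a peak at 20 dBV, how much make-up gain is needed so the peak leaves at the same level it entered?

Without make-up, output = threshold + overshoot/1.5 = -7 + 18 = 11 dBV.
Gap to target: 9 dB.

9 dB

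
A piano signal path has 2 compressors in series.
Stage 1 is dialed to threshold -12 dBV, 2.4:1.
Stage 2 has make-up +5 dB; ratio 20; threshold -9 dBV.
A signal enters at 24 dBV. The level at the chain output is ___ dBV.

Stage 1: overshoot 36 dB → 36/2.4 = 15 dB → 3 dBV.
Stage 2: 3 dBV is 12 dB over -9 dBV; at 20:1 that becomes 0.6 dB over, giving -8.4 dBV; +5 dB make-up → -3.4 dBV.

-3.4 dBV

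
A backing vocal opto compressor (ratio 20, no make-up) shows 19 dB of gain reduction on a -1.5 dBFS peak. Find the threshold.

Let T be the threshold. Output overshoot = (input overshoot)/R, so -20.5 − T = (-1.5 − T)/20.
20·(-20.5 − T) = -1.5 − T → 19·T = -410 − (-1.5) = -408.5.
T = -408.5/19 = -21.5 dBFS.

-21.5 dBFS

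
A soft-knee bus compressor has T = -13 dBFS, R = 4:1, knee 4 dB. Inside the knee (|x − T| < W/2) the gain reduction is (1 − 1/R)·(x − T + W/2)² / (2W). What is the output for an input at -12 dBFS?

x − T + W/2 = -12 − (-13) + 2 = 3.
GR = (1 − 1/4) × 3² / 8 = 0.75 × 9 / 8 = 0.84375 dB.
Output = -12 − 0.84375 = -12.84375 dBFS.

-12.84375 dBFS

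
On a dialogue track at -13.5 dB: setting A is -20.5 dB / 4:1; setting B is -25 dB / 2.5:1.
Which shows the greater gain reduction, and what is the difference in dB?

B, by 1.65 dB

A: GR = 7 − 7/4 = 5.25 dB.
B: GR = 11.5 − 11.5/2.5 = 6.9 dB.
Difference: 1.65 dB in favour of B.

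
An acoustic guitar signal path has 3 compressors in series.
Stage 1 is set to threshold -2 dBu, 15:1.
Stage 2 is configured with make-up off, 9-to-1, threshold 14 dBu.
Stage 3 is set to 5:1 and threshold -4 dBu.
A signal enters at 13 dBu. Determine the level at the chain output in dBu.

-3.4 dBu

Stage 1: 13 dBu is 15 dB over -2 dBu; at 15:1 that becomes 1 dB over, giving -1 dBu.
Stage 2: below threshold (-1 ≤ 14); passes unchanged; output -1 dBu.
Stage 3: overshoot 3 dB → 3/5 = 0.6 dB → -3.4 dBu.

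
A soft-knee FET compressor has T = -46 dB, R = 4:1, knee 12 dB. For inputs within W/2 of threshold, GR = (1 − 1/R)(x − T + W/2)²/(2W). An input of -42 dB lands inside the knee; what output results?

-45.125 dB

x − T + W/2 = -42 − (-46) + 6 = 10.
GR = (1 − 1/4) × 10² / 24 = 0.75 × 100 / 24 = 3.125 dB.
Output = -42 − 3.125 = -45.125 dB.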